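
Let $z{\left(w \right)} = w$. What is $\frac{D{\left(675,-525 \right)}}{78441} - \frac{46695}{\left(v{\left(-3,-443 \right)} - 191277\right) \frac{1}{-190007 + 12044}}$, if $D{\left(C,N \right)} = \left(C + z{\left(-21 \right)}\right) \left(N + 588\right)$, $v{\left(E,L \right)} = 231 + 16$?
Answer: $- \frac{43455696639975}{998972282} \approx -43500.0$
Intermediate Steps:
$v{\left(E,L \right)} = 247$
$D{\left(C,N \right)} = \left(-21 + C\right) \left(588 + N\right)$ ($D{\left(C,N \right)} = \left(C - 21\right) \left(N + 588\right) = \left(-21 + C\right) \left(588 + N\right)$)
$\frac{D{\left(675,-525 \right)}}{78441} - \frac{46695}{\left(v{\left(-3,-443 \right)} - 191277\right) \frac{1}{-190007 + 12044}} = \frac{-12348 - -11025 + 588 \cdot 675 + 675 \left(-525\right)}{78441} - \frac{46695}{\left(247 - 191277\right) \frac{1}{-190007 + 12044}} = \left(-12348 + 11025 + 396900 - 354375\right) \frac{1}{78441} - \frac{46695}{\left(-191030\right) \frac{1}{-177963}} = 41202 \cdot \frac{1}{78441} - \frac{46695}{\left(-191030\right) \left(- \frac{1}{177963}\right)} = \frac{13734}{26147} - \frac{46695}{\frac{191030}{177963}} = \frac{13734}{26147} - \frac{1661996457}{38206} = - \frac{43455696639975}{998972282}$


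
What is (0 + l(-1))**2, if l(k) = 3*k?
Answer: 9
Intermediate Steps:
(0 + l(-1))**2 = (0 + 3*(-1))**2 = (0 - 3)**2 = (-3)**2 = 9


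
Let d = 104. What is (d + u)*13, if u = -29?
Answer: 975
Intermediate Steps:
(d + u)*13 = (104 - 29)*13 = 75*13 = 975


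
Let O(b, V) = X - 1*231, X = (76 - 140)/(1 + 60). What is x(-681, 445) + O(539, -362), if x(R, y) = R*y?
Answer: -18499900/61 ≈ -3.0328e+5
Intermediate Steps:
X = -64/61 ≈ -1.0492
O(b, V) = -14155/61 (O(b, V) = -64/61 - 1*231 = -64/61 - 231 = -14155/61)
x(-681, 445) + O(539, -362) = -681*445 - 14155/61 = -303045 - 14155/61 = -18499900/61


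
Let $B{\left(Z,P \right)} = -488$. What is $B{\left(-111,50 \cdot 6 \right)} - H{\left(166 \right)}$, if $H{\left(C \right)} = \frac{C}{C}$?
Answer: $-489$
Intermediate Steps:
$H{\left(C \right)} = 1$
$B{\left(-111,50 \cdot 6 \right)} - H{\left(166 \right)} = -488 - 1 = -489$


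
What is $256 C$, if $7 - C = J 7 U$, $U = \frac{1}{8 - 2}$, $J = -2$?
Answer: $\frac{7168}{3} \approx 2389.3$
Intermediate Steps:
$U = \frac{1}{6} \approx 0.16667$
$C = \frac{28}{3}$ ($C = 7 - \left(-2\right) 7 \cdot \frac{1}{6} = 7 - \left(-14\right) \frac{1}{6} = 7 - - \frac{7}{3} = 7 + \frac{7}{3} = \frac{28}{3} \approx 9.3333$)
$256 C = 256 \cdot \frac{28}{3} = \frac{7168}{3}$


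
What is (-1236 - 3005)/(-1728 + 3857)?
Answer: -4241/2129 ≈ -1.9920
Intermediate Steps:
(-1236 - 3005)/(-1728 + 3857) = -4241/2129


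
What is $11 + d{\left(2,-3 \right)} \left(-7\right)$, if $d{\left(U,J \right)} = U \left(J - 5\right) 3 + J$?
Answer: $368$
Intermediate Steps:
$d{\left(U,J \right)} = J + U \left(-15 + 3 J\right)$ ($d{\left(U,J \right)} = U \left(-5 + J\right) 3 + J = U \left(-15 + 3 J\right) + J = J + U \left(-15 + 3 J\right)$)
$11 + d{\left(2,-3 \right)} \left(-7\right) = 11 + \left(-3 - 30 + 3 \left(-3\right) 2\right) \left(-7\right) = 11 + \left(-3 - 30 - 18\right) \left(-7\right) = 11 - -357 = 11 + 357 = 368$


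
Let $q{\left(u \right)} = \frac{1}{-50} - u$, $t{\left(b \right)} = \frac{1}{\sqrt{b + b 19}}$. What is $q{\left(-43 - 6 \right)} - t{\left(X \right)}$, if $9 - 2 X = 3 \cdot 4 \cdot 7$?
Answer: $\frac{2449}{50} + \frac{i \sqrt{30}}{150} \approx 48.98 + 0.036515 i$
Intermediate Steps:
$X = - \frac{75}{2}$ ($X = \frac{9}{2} - \frac{3 \cdot 4 \cdot 7}{2} = \frac{9}{2} - \frac{12 \cdot 7}{2} = \frac{9}{2} - 42 = - \frac{75}{2} \approx -37.5$)
$t{\left(b \right)} = \frac{\sqrt{5}}{10 \sqrt{b}}$ ($t{\left(b \right)} = \frac{1}{\sqrt{b + 19 b}} = \frac{1}{\sqrt{20 b}} = \frac{1}{2 \sqrt{5} \sqrt{b}} = \frac{\sqrt{5}}{10 \sqrt{b}}$)
$q{\left(u \right)} = - \frac{1}{50} - u$
$q{\left(-43 - 6 \right)} - t{\left(X \right)} = \left(- \frac{1}{50} - \left(-43 - 6\right)\right) - \frac{\sqrt{5}}{10 \frac{5 i \sqrt{6}}{2}} = \left(- \frac{1}{50} - -49\right) - \frac{\sqrt{5} \left(- \frac{i \sqrt{6}}{15}\right)}{10} = \left(- \frac{1}{50} + 49\right) - - \frac{i \sqrt{30}}{150} = \frac{2449}{50} + \frac{i \sqrt{30}}{150}$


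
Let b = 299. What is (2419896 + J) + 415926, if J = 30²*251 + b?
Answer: 3062021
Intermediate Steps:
J = 226199 (J = 30²*251 + 299 = 900*251 + 299 = 225900 + 299 = 226199)
(2419896 + J) + 415926 = (2419896 + 226199) + 415926 = 2646095 + 415926 = 3062021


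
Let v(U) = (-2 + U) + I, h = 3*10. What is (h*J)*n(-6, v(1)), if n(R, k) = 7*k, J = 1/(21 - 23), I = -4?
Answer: 525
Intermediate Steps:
h = 30
v(U) = -6 + U (v(U) = (-2 + U) - 4 = -6 + U)
J = -1/2 (J = 1/(-2) = -1/2 ≈ -0.50000)
(h*J)*n(-6, v(1)) = (30*(-1/2))*(7*(-6 + 1)) = -105*(-5) = -15*(-35) = 525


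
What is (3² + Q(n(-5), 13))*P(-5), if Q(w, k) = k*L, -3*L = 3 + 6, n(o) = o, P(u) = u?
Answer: 150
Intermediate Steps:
L = -3 (L = -(3 + 6)/3 = -⅓*9 = -3)
Q(w, k) = -3*k (Q(w, k) = k*(-3) = -3*k)
(3² + Q(n(-5), 13))*P(-5) = (3² - 3*13)*(-5) = (9 - 39)*(-5) = -30*(-5) = 150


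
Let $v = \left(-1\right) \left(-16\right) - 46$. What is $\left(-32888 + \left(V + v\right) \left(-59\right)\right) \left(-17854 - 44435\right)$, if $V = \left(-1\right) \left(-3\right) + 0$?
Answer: $1949334255$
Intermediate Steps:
$V = 3$ ($V = 3 + 0 = 3$)
$v = -30$ ($v = 16 - 46 = -30$)
$\left(-32888 + \left(V + v\right) \left(-59\right)\right) \left(-17854 - 44435\right) = \left(-32888 + \left(3 - 30\right) \left(-59\right)\right) \left(-17854 - 44435\right) = \left(-32888 - -1593\right) \left(-62289\right) = \left(-32888 + 1593\right) \left(-62289\right) = \left(-31295\right) \left(-62289\right) = 1949334255$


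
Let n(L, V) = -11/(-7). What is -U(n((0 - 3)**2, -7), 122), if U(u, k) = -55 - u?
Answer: 396/7 ≈ 56.571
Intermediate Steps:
n(L, V) = 11/7 (n(L, V) = -11*(-1/7) = 11/7)
-U(n((0 - 3)**2, -7), 122) = -(-55 - 1*11/7) = -(-55 - 11/7) = -1*(-396/7) = 396/7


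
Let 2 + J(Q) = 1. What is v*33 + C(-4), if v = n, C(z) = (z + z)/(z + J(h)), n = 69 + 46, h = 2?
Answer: 18983/5 ≈ 3796.6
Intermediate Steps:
J(Q) = -1 (J(Q) = -2 + 1 = -1)
n = 115
C(z) = 2*z/(-1 + z) (C(z) = (z + z)/(z - 1) = (2*z)/(-1 + z) = 2*z/(-1 + z))
v = 115
v*33 + C(-4) = 115*33 + 2*(-4)/(-1 - 4) = 3795 + 2*(-4)/(-5) = 3795 + 2*(-4)*(-⅕) = 3795 + 8/5 = 18983/5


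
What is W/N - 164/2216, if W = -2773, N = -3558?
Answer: 347591/492783 ≈ 0.70536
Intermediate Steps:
W/N - 164/2216 = -2773/(-3558) - 164/2216 = -2773*(-1/3558) - 164*1/2216 = 2773/3558 - 41/554 = 347591/492783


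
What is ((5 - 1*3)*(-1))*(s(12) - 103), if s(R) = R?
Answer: 182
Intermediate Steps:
((5 - 1*3)*(-1))*(s(12) - 103) = ((5 - 1*3)*(-1))*(12 - 103) = ((5 - 3)*(-1))*(-91) = (2*(-1))*(-91) = -2*(-91) = 182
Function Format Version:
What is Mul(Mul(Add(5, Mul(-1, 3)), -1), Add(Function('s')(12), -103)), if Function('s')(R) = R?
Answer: 182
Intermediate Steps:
Mul(Mul(Add(5, Mul(-1, 3)), -1), Add(Function('s')(12), -103)) = Mul(Mul(Add(5, Mul(-1, 3)), -1), Add(12, -103)) = Mul(Mul(Add(5, -3), -1), -91) = Mul(Mul(2, -1), -91) = Mul(-2, -91) = 182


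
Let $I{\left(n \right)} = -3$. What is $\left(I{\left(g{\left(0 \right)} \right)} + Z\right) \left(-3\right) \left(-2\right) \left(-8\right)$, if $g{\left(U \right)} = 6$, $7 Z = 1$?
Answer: $\frac{960}{7} \approx 137.14$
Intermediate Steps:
$Z = \frac{1}{7}$ ($Z = \frac{1}{7} \cdot 1 = \frac{1}{7} \approx 0.14286$)
$\left(I{\left(g{\left(0 \right)} \right)} + Z\right) \left(-3\right) \left(-2\right) \left(-8\right) = \left(-3 + \frac{1}{7}\right) \left(-3\right) \left(-2\right) \left(-8\right) = \left(- \frac{20}{7}\right) \left(-3\right) \left(-2\right) \left(-8\right) = \frac{60}{7} \left(-2\right) \left(-8\right) = \left(- \frac{120}{7}\right) \left(-8\right) = \frac{960}{7}$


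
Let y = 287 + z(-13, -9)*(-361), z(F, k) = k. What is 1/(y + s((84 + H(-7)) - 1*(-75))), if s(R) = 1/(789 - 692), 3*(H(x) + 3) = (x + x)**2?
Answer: 97/342993 ≈ 0.00028280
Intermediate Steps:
H(x) = -3 + 4*x**2/3 (H(x) = -3 + (x + x)**2/3 = -3 + (2*x)**2/3 = -3 + (4*x**2)/3 = -3 + 4*x**2/3)
y = 3536 (y = 287 - 9*(-361) = 287 + 3249 = 3536)
s(R) = 1/97
1/(y + s((84 + H(-7)) - 1*(-75))) = 1/(3536 + 1/97) = 1/(342993/97) = 97/342993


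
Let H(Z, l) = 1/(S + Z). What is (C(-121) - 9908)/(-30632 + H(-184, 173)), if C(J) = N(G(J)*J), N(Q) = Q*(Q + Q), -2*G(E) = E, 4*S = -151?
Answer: -190118750655/54341176 ≈ -3498.6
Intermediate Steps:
S = -151/4 (S = (¼)*(-151) = -151/4 ≈ -37.750)
G(E) = -E/2
N(Q) = 2*Q² (N(Q) = Q*(2*Q) = 2*Q²)
C(J) = J⁴/2 (C(J) = 2*((-J/2)*J)² = 2*(-J²/2)² = 2*(J⁴/4) = J⁴/2)
H(Z, l) = 1/(-151/4 + Z)
(C(-121) - 9908)/(-30632 + H(-184, 173)) = ((½)*(-121)⁴ - 9908)/(-30632 + 4/(-151 + 4*(-184))) = ((½)*214358881 - 9908)/(-30632 + 4/(-151 - 736)) = (214358881/2 - 9908)/(-30632 + 4/(-887)) = 214339065/(2*(-30632 + 4*(-1/887))) = 214339065/(2*(-30632 - 4/887)) = 214339065/(2*(-27170588/887)) = (214339065/2)*(-887/27170588) = -190118750655/54341176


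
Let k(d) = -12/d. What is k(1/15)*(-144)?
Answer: 25920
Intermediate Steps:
k(1/15)*(-144) = -12/(1/15)*(-144) = -12/1/15*(-144) = -12*15*(-144) = -180*(-144) = 25920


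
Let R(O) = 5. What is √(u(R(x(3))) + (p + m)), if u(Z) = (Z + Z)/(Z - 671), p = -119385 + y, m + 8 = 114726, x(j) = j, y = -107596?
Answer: 4*I*√86449538/111 ≈ 335.06*I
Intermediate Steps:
m = 114718 (m = -8 + 114726 = 114718)
p = -226981 (p = -119385 - 107596 = -226981)
u(Z) = 2*Z/(-671 + Z) (u(Z) = (2*Z)/(-671 + Z) = 2*Z/(-671 + Z))
√(u(R(x(3))) + (p + m)) = √(2*5/(-671 + 5) + (-226981 + 114718)) = √(2*5/(-666) - 112263) = √(2*5*(-1/666) - 112263) = √(-5/333 - 112263) = √(-37383584/333) = 4*I*√86449538/111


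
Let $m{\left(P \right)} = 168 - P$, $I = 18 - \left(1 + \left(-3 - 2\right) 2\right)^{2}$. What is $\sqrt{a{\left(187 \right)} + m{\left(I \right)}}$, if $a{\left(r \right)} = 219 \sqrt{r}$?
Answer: $\sqrt{231 + 219 \sqrt{187}} \approx 56.796$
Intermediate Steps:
$I = -63$ ($I = 18 - \left(1 - 10\right)^{2} = 18 - \left(-9\right)^{2} = 18 - 81 = -63$)
$\sqrt{a{\left(187 \right)} + m{\left(I \right)}} = \sqrt{219 \sqrt{187} + \left(168 - -63\right)} = \sqrt{219 \sqrt{187} + \left(168 + 63\right)} = \sqrt{219 \sqrt{187} + 231} = \sqrt{231 + 219 \sqrt{187}}$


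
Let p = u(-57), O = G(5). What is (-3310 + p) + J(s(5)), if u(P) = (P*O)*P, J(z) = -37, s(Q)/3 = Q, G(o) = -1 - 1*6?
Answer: -26090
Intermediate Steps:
G(o) = -7 (G(o) = -1 - 6 = -7)
O = -7
s(Q) = 3*Q
u(P) = -7*P² (u(P) = (P*(-7))*P = (-7*P)*P = -7*P²)
p = -22743 (p = -7*(-57)² = -7*3249 = -22743)
(-3310 + p) + J(s(5)) = (-3310 - 22743) - 37 = -26053 - 37 = -26090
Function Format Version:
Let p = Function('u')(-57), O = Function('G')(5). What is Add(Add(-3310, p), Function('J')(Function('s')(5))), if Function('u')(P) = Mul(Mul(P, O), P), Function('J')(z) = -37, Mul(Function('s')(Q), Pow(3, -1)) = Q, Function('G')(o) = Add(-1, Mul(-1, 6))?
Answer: -26090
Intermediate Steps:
Function('G')(o) = -7 (Function('G')(o) = Add(-1, -6) = -7)
O = -7
Function('s')(Q) = Mul(3, Q)
Function('u')(P) = Mul(-7, Pow(P, 2)) (Function('u')(P) = Mul(Mul(P, -7), P) = Mul(Mul(-7, P), P) = Mul(-7, Pow(P, 2)))
p = -22743 (p = Mul(-7, Pow(-57, 2)) = Mul(-7, 3249) = -22743)
Add(Add(-3310, p), Function('J')(Function('s')(5))) = Add(Add(-3310, -22743), -37) = Add(-26053, -37) = -26090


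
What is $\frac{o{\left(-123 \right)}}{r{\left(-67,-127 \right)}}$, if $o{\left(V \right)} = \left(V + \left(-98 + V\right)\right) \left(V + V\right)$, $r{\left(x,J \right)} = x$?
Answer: $- \frac{84624}{67} \approx -1263.0$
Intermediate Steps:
$o{\left(V \right)} = 2 V \left(-98 + 2 V\right)$ ($o{\left(V \right)} = \left(-98 + 2 V\right) 2 V = 2 V \left(-98 + 2 V\right)$)
$\frac{o{\left(-123 \right)}}{r{\left(-67,-127 \right)}} = \frac{4 \left(-123\right) \left(-49 - 123\right)}{-67} = 4 \left(-123\right) \left(-172\right) \left(- \frac{1}{67}\right) = 84624 \left(- \frac{1}{67}\right) = - \frac{84624}{67}$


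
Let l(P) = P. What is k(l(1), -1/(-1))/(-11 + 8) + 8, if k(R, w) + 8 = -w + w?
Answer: 32/3 ≈ 10.667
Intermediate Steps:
k(R, w) = -8 (k(R, w) = -8 + (-w + w) = -8 + 0 = -8)
k(l(1), -1/(-1))/(-11 + 8) + 8 = -8/(-11 + 8) + 8 = -8/(-3) + 8 = -⅓*(-8) + 8 = 8/3 + 8 = 32/3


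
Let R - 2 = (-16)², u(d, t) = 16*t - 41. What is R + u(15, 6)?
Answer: 313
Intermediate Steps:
u(d, t) = -41 + 16*t
R = 258 (R = 2 + (-16)² = 2 + 256 = 258)
R + u(15, 6) = 258 + (-41 + 16*6) = 258 + (-41 + 96) = 258 + 55 = 313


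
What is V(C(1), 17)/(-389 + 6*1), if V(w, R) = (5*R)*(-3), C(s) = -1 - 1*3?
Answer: 255/383 ≈ 0.66580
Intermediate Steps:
C(s) = -4 (C(s) = -1 - 3 = -4)
V(w, R) = -15*R
V(C(1), 17)/(-389 + 6*1) = (-15*17)/(-389 + 6*1) = -255/(-389 + 6) = -255/(-383) = -255*(-1/383) = 255/383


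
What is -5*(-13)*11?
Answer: 715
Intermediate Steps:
-5*(-13)*11 = 65*11 = 715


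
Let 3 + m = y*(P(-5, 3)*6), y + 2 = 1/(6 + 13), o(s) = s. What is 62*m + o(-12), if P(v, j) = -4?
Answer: 51294/19 ≈ 2699.7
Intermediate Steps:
y = -37/19 (y = -2 + 1/(6 + 13) = -2 + 1/19 = -37/19 ≈ -1.9474)
m = 831/19 (m = -3 - (-148)*6/19 = -3 - 37/19*(-24) = -3 + 888/19 = 831/19 ≈ 43.737)
62*m + o(-12) = 62*(831/19) - 12 = 51522/19 - 12 = 51294/19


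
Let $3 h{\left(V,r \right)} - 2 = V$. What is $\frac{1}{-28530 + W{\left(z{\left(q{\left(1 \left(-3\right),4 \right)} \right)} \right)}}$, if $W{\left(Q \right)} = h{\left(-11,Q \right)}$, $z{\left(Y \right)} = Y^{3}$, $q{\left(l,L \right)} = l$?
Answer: $- \frac{1}{28533} \approx -3.5047 \cdot 10^{-5}$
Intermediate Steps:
$h{\left(V,r \right)} = \frac{2}{3} + \frac{V}{3}$
$W{\left(Q \right)} = -3$ ($W{\left(Q \right)} = \frac{2}{3} + \frac{1}{3} \left(-11\right) = \frac{2}{3} - \frac{11}{3} = -3$)
$\frac{1}{-28530 + W{\left(z{\left(q{\left(1 \left(-3\right),4 \right)} \right)} \right)}} = \frac{1}{-28530 - 3} = \frac{1}{-28533} = - \frac{1}{28533}$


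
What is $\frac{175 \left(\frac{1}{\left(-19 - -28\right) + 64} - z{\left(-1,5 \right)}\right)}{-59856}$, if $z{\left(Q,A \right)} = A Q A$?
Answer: $- \frac{159775}{2184744} \approx -0.073132$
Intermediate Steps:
$z{\left(Q,A \right)} = Q A^{2}$
$\frac{175 \left(\frac{1}{\left(-19 - -28\right) + 64} - z{\left(-1,5 \right)}\right)}{-59856} = \frac{175 \left(\frac{1}{\left(-19 - -28\right) + 64} - - 5^{2}\right)}{-59856} = 175 \left(\frac{1}{\left(-19 + 28\right) + 64} - \left(-1\right) 25\right) \left(- \frac{1}{59856}\right) = 175 \left(\frac{1}{9 + 64} - -25\right) \left(- \frac{1}{59856}\right) = 175 \left(\frac{1}{73} + 25\right) \left(- \frac{1}{59856}\right) = 175 \cdot \frac{1826}{73} \left(- \frac{1}{59856}\right) = \frac{319550}{73} \left(- \frac{1}{59856}\right) = - \frac{159775}{2184744}$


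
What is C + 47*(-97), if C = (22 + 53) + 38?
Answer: -4446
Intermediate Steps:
C = 113 (C = 75 + 38 = 113)
C + 47*(-97) = 113 + 47*(-97) = 113 - 4559 = -4446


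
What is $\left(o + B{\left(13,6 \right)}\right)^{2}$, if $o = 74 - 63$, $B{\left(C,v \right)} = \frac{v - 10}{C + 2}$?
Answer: $\frac{25921}{225} \approx 115.2$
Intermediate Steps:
$B{\left(C,v \right)} = \frac{-10 + v}{2 + C}$
$o = 11$
$\left(o + B{\left(13,6 \right)}\right)^{2} = \left(11 + \frac{-10 + 6}{2 + 13}\right)^{2} = \left(11 + \frac{1}{15} \left(-4\right)\right)^{2} = \left(11 - \frac{4}{15}\right)^{2} = \left(\frac{161}{15}\right)^{2} = \frac{25921}{225}$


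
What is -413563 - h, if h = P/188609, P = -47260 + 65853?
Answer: -78001722460/188609 ≈ -4.1356e+5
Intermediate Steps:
P = 18593
h = 18593/188609 ≈ 0.098580
-413563 - h = -413563 - 1*18593/188609 = -413563 - 18593/188609 = -78001722460/188609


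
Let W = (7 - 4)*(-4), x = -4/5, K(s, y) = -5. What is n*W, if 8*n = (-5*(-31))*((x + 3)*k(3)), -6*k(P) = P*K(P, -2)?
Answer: -5115/4 ≈ -1278.8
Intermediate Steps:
x = -⅘ (x = -4*⅕ = -⅘ ≈ -0.80000)
k(P) = 5*P/6 (k(P) = -P*(-5)/6 = -(-5)*P/6 = 5*P/6)
W = -12 (W = 3*(-4) = -12)
n = 1705/16 (n = ((-5*(-31))*((-⅘ + 3)*((⅚)*3)))/8 = (155*((11/5)*(5/2)))/8 = (155*(11/2))/8 = (⅛)*(1705/2) = 1705/16 ≈ 106.56)
n*W = (1705/16)*(-12) = -5115/4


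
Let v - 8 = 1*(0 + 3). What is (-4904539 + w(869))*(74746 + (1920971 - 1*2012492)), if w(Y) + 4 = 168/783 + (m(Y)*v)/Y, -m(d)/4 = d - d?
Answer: 21473437063925/261 ≈ 8.2274e+10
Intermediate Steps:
m(d) = 0 (m(d) = -4*(d - d) = -4*0 = 0)
v = 11 (v = 8 + 1*(0 + 3) = 8 + 1*3 = 8 + 3 = 11)
w(Y) = -988/261 (w(Y) = -4 + (168/783 + (0*11)/Y) = -4 + (168*(1/783) + 0/Y) = -4 + (56/261 + 0) = -4 + 56/261 = -988/261)
(-4904539 + w(869))*(74746 + (1920971 - 1*2012492)) = (-4904539 - 988/261)*(74746 + (1920971 - 1*2012492)) = -1280085667*(74746 + (1920971 - 2012492))/261 = -1280085667*(74746 - 91521)/261 = -1280085667/261*(-16775) = 21473437063925/261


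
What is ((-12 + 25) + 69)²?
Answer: 6724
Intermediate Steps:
((-12 + 25) + 69)² = (13 + 69)² = 82² = 6724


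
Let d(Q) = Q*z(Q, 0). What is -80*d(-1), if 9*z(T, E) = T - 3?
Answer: -320/9 ≈ -35.556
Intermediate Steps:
z(T, E) = -1/3 + T/9 (z(T, E) = (T - 3)/9 = (-3 + T)/9 = -1/3 + T/9)
d(Q) = Q*(-1/3 + Q/9)
-80*d(-1) = -80*(-1)*(-3 - 1)/9 = -80*(-1)*(-4)/9 = -80*4/9 = -320/9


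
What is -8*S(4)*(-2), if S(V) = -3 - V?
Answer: -112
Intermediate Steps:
-8*S(4)*(-2) = -8*(-3 - 1*4)*(-2) = -8*(-3 - 4)*(-2) = -8*(-7)*(-2) = 56*(-2) = -112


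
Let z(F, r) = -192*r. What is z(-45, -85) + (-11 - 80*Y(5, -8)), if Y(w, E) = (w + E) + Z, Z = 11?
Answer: 15669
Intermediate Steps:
Y(w, E) = 11 + E + w (Y(w, E) = (w + E) + 11 = (E + w) + 11 = 11 + E + w)
z(-45, -85) + (-11 - 80*Y(5, -8)) = -192*(-85) + (-11 - 80*(11 - 8 + 5)) = 16320 + (-11 - 80*8) = 16320 + (-11 - 640) = 16320 - 651 = 15669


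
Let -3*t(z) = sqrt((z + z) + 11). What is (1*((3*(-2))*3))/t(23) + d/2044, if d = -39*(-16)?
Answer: 156/511 + 18*sqrt(57)/19 ≈ 7.4578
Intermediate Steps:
d = 624
t(z) = -sqrt(11 + 2*z)/3 (t(z) = -sqrt((z + z) + 11)/3 = -sqrt(2*z + 11)/3 = -sqrt(11 + 2*z)/3)
(1*((3*(-2))*3))/t(23) + d/2044 = (1*((3*(-2))*3))/((-sqrt(11 + 2*23)/3)) + 624/2044 = (1*(-6*3))/((-sqrt(11 + 46)/3)) + 624*(1/2044) = (1*(-18))/((-sqrt(57)/3)) + 156/511 = -(-18)*sqrt(57)/19 + 156/511 = 18*sqrt(57)/19 + 156/511 = 156/511 + 18*sqrt(57)/19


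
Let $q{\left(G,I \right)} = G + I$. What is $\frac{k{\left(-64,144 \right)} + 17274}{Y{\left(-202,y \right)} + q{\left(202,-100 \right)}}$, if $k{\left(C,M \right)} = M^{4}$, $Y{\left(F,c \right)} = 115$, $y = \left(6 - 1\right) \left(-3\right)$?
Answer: $\frac{429998970}{217} \approx 1.9816 \cdot 10^{6}$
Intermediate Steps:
$y = -15$ ($y = 5 \left(-3\right) = -15$)
$\frac{k{\left(-64,144 \right)} + 17274}{Y{\left(-202,y \right)} + q{\left(202,-100 \right)}} = \frac{144^{4} + 17274}{115 + \left(202 - 100\right)} = \frac{429981696 + 17274}{115 + 102} = \frac{429998970}{217}$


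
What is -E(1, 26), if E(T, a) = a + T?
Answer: -27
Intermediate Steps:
E(T, a) = T + a
-E(1, 26) = -(1 + 26) = -1*27 = -27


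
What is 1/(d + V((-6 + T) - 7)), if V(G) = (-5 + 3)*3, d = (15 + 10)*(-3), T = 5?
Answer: -1/81 ≈ -0.012346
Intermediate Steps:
d = -75 (d = 25*(-3) = -75)
V(G) = -6 (V(G) = -2*3 = -6)
1/(d + V((-6 + T) - 7)) = 1/(-75 - 6) = 1/(-81) = -1/81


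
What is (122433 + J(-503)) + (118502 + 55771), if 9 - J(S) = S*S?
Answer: 43706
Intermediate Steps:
J(S) = 9 - S² (J(S) = 9 - S*S = 9 - S²)
(122433 + J(-503)) + (118502 + 55771) = (122433 + (9 - 1*(-503)²)) + (118502 + 55771) = (122433 + (9 - 1*253009)) + 174273 = (122433 + (9 - 253009)) + 174273 = (122433 - 253000) + 174273 = -130567 + 174273 = 43706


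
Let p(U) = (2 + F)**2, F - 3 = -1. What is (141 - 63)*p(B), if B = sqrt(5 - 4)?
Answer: 1248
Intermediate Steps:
F = 2 (F = 3 - 1 = 2)
B = 1 (B = sqrt(1) = 1)
p(U) = 16 (p(U) = (2 + 2)**2 = 4**2 = 16)
(141 - 63)*p(B) = (141 - 63)*16 = 78*16 = 1248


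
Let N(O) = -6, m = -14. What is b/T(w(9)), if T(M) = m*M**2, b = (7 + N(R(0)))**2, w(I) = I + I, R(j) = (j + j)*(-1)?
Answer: -1/4536 ≈ -0.00022046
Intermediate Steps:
R(j) = -2*j (R(j) = (2*j)*(-1) = -2*j)
w(I) = 2*I
b = 1 (b = (7 - 6)**2 = 1**2 = 1)
T(M) = -14*M**2
b/T(w(9)) = 1/(-14*(2*9)**2) = 1/(-14*18**2) = 1/(-14*324) = 1/(-4536) = 1*(-1/4536) = -1/4536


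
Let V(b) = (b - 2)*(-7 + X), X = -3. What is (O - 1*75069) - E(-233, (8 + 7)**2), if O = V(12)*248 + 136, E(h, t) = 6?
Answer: -99739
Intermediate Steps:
V(b) = 20 - 10*b (V(b) = (b - 2)*(-7 - 3) = (-2 + b)*(-10) = 20 - 10*b)
O = -24664 (O = (20 - 10*12)*248 + 136 = (20 - 120)*248 + 136 = -100*248 + 136 = -24800 + 136 = -24664)
(O - 1*75069) - E(-233, (8 + 7)**2) = (-24664 - 1*75069) - 1*6 = (-24664 - 75069) - 6 = -99733 - 6 = -99739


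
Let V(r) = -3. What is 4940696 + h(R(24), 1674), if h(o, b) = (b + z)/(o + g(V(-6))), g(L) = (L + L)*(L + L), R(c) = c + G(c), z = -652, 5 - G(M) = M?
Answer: 202569558/41 ≈ 4.9407e+6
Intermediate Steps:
G(M) = 5 - M
R(c) = 5 (R(c) = c + (5 - c) = 5)
g(L) = 4*L**2 (g(L) = (2*L)*(2*L) = 4*L**2)
h(o, b) = (-652 + b)/(36 + o) (h(o, b) = (b - 652)/(o + 4*(-3)**2) = (-652 + b)/(o + 4*9) = (-652 + b)/(o + 36) = (-652 + b)/(36 + o))
4940696 + h(R(24), 1674) = 4940696 + (-652 + 1674)/(36 + 5) = 4940696 + 1022/41 = 202569558/41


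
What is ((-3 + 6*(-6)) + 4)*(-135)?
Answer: 4725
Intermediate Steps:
((-3 + 6*(-6)) + 4)*(-135) = ((-3 - 36) + 4)*(-135) = (-39 + 4)*(-135) = -35*(-135) = 4725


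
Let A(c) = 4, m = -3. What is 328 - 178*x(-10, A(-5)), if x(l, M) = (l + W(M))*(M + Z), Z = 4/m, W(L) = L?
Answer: 3176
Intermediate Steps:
Z = -4/3 (Z = 4/(-3) = 4*(-1/3) = -4/3 ≈ -1.3333)
x(l, M) = (-4/3 + M)*(M + l) (x(l, M) = (l + M)*(M - 4/3) = (M + l)*(-4/3 + M) = (-4/3 + M)*(M + l))
328 - 178*x(-10, A(-5)) = 328 - 178*(4**2 - 4/3*4 - 4/3*(-10) + 4*(-10)) = 328 - 178*(16 - 16/3 + 40/3 - 40) = 328 - 178*(-16) = 328 + 2848 = 3176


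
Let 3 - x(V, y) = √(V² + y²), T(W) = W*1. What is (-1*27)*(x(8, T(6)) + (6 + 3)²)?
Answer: -1998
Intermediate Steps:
T(W) = W
x(V, y) = 3 - √(V² + y²)
(-1*27)*(x(8, T(6)) + (6 + 3)²) = (-1*27)*((3 - √(8² + 6²)) + (6 + 3)²) = -27*((3 - √(64 + 36)) + 9²) = -27*((3 - √100) + 81) = -27*((3 - 1*10) + 81) = -27*((3 - 10) + 81) = -27*(-7 + 81) = -27*74 = -1998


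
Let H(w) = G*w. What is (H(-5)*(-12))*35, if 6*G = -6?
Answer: -2100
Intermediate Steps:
G = -1 (G = (⅙)*(-6) = -1)
H(w) = -w
(H(-5)*(-12))*35 = (-1*(-5)*(-12))*35 = (5*(-12))*35 = -60*35 = -2100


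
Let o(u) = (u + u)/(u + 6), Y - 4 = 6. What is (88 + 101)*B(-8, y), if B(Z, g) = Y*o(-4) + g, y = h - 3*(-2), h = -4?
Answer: -7182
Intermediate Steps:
Y = 10 (Y = 4 + 6 = 10)
o(u) = 2*u/(6 + u) (o(u) = (2*u)/(6 + u) = 2*u/(6 + u))
y = 2 (y = -4 - 3*(-2) = -4 + 6 = 2)
B(Z, g) = -40 + g (B(Z, g) = 10*(2*(-4)/(6 - 4)) + g = 10*(2*(-4)/2) + g = 10*(2*(-4)*(½)) + g = 10*(-4) + g = -40 + g)
(88 + 101)*B(-8, y) = (88 + 101)*(-40 + 2) = 189*(-38) = -7182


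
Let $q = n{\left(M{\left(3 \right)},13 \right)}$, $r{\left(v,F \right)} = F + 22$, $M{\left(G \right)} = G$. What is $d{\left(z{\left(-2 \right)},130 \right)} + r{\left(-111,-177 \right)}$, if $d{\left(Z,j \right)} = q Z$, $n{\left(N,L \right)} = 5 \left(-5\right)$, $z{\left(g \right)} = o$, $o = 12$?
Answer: $-455$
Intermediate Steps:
$z{\left(g \right)} = 12$
$r{\left(v,F \right)} = 22 + F$
$n{\left(N,L \right)} = -25$
$q = -25$
$d{\left(Z,j \right)} = - 25 Z$
$d{\left(z{\left(-2 \right)},130 \right)} + r{\left(-111,-177 \right)} = \left(-25\right) 12 + \left(22 - 177\right) = -300 - 155 = -455$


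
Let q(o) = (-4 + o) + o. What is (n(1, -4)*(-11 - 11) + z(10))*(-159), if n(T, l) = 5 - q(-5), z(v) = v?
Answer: 64872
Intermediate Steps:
q(o) = -4 + 2*o
n(T, l) = 19 (n(T, l) = 5 - (-4 + 2*(-5)) = 5 - (-4 - 10) = 5 - 1*(-14) = 5 + 14 = 19)
(n(1, -4)*(-11 - 11) + z(10))*(-159) = (19*(-11 - 11) + 10)*(-159) = (19*(-22) + 10)*(-159) = (-418 + 10)*(-159) = -408*(-159) = 64872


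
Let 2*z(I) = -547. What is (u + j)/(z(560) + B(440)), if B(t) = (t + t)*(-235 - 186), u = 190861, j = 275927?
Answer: -311192/247169 ≈ -1.2590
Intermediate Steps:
z(I) = -547/2 (z(I) = (1/2)*(-547) = -547/2)
B(t) = -842*t (B(t) = (2*t)*(-421) = -842*t)
(u + j)/(z(560) + B(440)) = (190861 + 275927)/(-547/2 - 842*440) = 466788/(-547/2 - 370480) = 466788/(-741507/2) = 466788*(-2/741507) = -311192/247169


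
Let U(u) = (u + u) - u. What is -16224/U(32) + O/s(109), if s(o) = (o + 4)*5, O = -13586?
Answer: -300041/565 ≈ -531.05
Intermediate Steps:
U(u) = u (U(u) = 2*u - u = u)
s(o) = 20 + 5*o (s(o) = (4 + o)*5 = 20 + 5*o)
-16224/U(32) + O/s(109) = -16224/32 - 13586/(20 + 5*109) = -16224*1/32 - 13586/(20 + 545) = -507 - 13586/565 = -300041/565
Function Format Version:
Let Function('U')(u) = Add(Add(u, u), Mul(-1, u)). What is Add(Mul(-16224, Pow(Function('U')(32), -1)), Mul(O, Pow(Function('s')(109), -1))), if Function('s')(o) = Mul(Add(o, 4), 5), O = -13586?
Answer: Rational(-300041, 565) ≈ -531.05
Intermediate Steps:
Function('U')(u) = u (Function('U')(u) = Add(Mul(2, u), Mul(-1, u)) = u)
Function('s')(o) = Add(20, Mul(5, o)) (Function('s')(o) = Mul(Add(4, o), 5) = Add(20, Mul(5, o)))
Add(Mul(-16224, Pow(Function('U')(32), -1)), Mul(O, Pow(Function('s')(109), -1))) = Add(Mul(-16224, Pow(32, -1)), Mul(-13586, Pow(Add(20, Mul(5, 109)), -1))) = Add(Mul(-16224, Rational(1, 32)), Mul(-13586, Pow(Add(20, 545), -1))) = Add(-507, Mul(-13586, Pow(565, -1))) = Add(-507, Mul(-13586, Rational(1, 565))) = Add(-507, Rational(-13586, 565)) = Rational(-300041, 565)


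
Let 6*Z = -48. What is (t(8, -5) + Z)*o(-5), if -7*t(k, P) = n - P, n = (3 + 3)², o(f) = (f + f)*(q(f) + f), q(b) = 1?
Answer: -3880/7 ≈ -554.29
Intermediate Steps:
Z = -8 (Z = (⅙)*(-48) = -8)
o(f) = 2*f*(1 + f) (o(f) = (f + f)*(1 + f) = (2*f)*(1 + f) = 2*f*(1 + f))
n = 36 (n = 6² = 36)
t(k, P) = -36/7 + P/7 (t(k, P) = -(36 - P)/7 = -36/7 + P/7)
(t(8, -5) + Z)*o(-5) = ((-36/7 + (⅐)*(-5)) - 8)*(2*(-5)*(1 - 5)) = ((-36/7 - 5/7) - 8)*(2*(-5)*(-4)) = (-41/7 - 8)*40 = -97/7*40 = -3880/7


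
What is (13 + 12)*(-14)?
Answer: -350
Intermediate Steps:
(13 + 12)*(-14) = 25*(-14) = -350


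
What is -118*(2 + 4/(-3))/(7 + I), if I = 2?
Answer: -236/27 ≈ -8.7407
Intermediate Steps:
-118*(2 + 4/(-3))/(7 + I) = -118*(2 + 4/(-3))/(7 + 2) = -118*(2 + 4*(-1/3))/9 = -118*(2 - 4/3)/9 = -236/(3*9) = -118*2/27 = -236/27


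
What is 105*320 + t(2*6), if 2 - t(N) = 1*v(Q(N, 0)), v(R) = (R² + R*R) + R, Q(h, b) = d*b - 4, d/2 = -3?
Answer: 33574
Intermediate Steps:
d = -6 (d = 2*(-3) = -6)
Q(h, b) = -4 - 6*b (Q(h, b) = -6*b - 4 = -4 - 6*b)
v(R) = R + 2*R² (v(R) = (R² + R²) + R = 2*R² + R = R + 2*R²)
t(N) = -26 (t(N) = 2 - (-4 - 6*0)*(1 + 2*(-4 - 6*0)) = 2 - (-4 + 0)*(1 + 2*(-4 + 0)) = 2 - (-4*(1 + 2*(-4))) = 2 - (-4*(1 - 8)) = 2 - (-4*(-7)) = 2 - 28 = -26)
105*320 + t(2*6) = 105*320 - 26 = 33600 - 26 = 33574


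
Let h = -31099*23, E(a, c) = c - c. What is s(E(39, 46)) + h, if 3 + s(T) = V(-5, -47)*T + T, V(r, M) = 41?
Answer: -715280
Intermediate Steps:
E(a, c) = 0
s(T) = -3 + 42*T (s(T) = -3 + (41*T + T) = -3 + 42*T)
h = -715277
s(E(39, 46)) + h = (-3 + 42*0) - 715277 = (-3 + 0) - 715277 = -3 - 715277 = -715280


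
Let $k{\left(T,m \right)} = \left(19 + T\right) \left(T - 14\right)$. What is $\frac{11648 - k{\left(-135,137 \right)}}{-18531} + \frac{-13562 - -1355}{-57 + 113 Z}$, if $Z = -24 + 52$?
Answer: $- \frac{16053605}{4428909} \approx -3.6247$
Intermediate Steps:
$k{\left(T,m \right)} = \left(-14 + T\right) \left(19 + T\right)$ ($k{\left(T,m \right)} = \left(19 + T\right) \left(-14 + T\right) = \left(-14 + T\right) \left(19 + T\right)$)
$Z = 28$
$\frac{11648 - k{\left(-135,137 \right)}}{-18531} + \frac{-13562 - -1355}{-57 + 113 Z} = \frac{11648 - \left(-266 + \left(-135\right)^{2} + 5 \left(-135\right)\right)}{-18531} + \frac{-13562 - -1355}{-57 + 113 \cdot 28} = \left(11648 - \left(-266 + 18225 - 675\right)\right) \left(- \frac{1}{18531}\right) + \frac{-13562 + 1355}{-57 + 3164} = \left(11648 - 17284\right) \left(- \frac{1}{18531}\right) - \frac{12207}{3107} = \left(11648 - 17284\right) \left(- \frac{1}{18531}\right) - \frac{939}{239} = \left(-5636\right) \left(- \frac{1}{18531}\right) - \frac{939}{239} = \frac{5636}{18531} - \frac{939}{239} = - \frac{16053605}{4428909}$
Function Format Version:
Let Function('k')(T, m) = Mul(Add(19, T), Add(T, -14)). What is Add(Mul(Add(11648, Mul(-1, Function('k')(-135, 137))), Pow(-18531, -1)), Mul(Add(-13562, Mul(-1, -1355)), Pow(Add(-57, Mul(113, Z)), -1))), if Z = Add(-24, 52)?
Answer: Rational(-16053605, 4428909) ≈ -3.6247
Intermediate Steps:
Function('k')(T, m) = Mul(Add(-14, T), Add(19, T)) (Function('k')(T, m) = Mul(Add(19, T), Add(-14, T)) = Mul(Add(-14, T), Add(19, T)))
Z = 28
Add(Mul(Add(11648, Mul(-1, Function('k')(-135, 137))), Pow(-18531, -1)), Mul(Add(-13562, Mul(-1, -1355)), Pow(Add(-57, Mul(113, Z)), -1))) = Add(Mul(Add(11648, Mul(-1, Add(-266, Pow(-135, 2), Mul(5, -135)))), Pow(-18531, -1)), Mul(Add(-13562, Mul(-1, -1355)), Pow(Add(-57, Mul(113, 28)), -1))) = Add(Mul(Add(11648, Mul(-1, Add(-266, 18225, -675))), Rational(-1, 18531)), Mul(Add(-13562, 1355), Pow(Add(-57, 3164), -1))) = Add(Mul(Add(11648, Mul(-1, 17284)), Rational(-1, 18531)), Mul(-12207, Pow(3107, -1))) = Add(Mul(Add(11648, -17284), Rational(-1, 18531)), Mul(-12207, Rational(1, 3107))) = Add(Mul(-5636, Rational(-1, 18531)), Rational(-939, 239)) = Add(Rational(5636, 18531), Rational(-939, 239)) = Rational(-16053605, 4428909)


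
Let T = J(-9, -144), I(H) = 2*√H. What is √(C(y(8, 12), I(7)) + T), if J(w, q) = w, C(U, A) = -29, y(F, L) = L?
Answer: I*√38 ≈ 6.1644*I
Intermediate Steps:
T = -9
√(C(y(8, 12), I(7)) + T) = √(-29 - 9) = √(-38) = I*√38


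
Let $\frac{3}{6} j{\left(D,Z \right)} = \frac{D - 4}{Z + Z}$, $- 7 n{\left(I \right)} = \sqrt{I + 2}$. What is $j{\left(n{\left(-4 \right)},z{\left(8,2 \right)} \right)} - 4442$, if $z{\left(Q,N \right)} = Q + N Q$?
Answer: $- \frac{26653}{6} - \frac{i \sqrt{2}}{168} \approx -4442.2 - 0.0084179 i$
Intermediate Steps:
$n{\left(I \right)} = - \frac{\sqrt{2 + I}}{7}$ ($n{\left(I \right)} = - \frac{\sqrt{I + 2}}{7} = - \frac{\sqrt{2 + I}}{7}$)
$j{\left(D,Z \right)} = \frac{-4 + D}{Z}$ ($j{\left(D,Z \right)} = 2 \frac{D - 4}{Z + Z} = 2 \frac{D + \left(-8 + 4\right)}{2 Z} = 2 \left(D - 4\right) \frac{1}{2 Z} = 2 \left(-4 + D\right) \frac{1}{2 Z} = 2 \frac{-4 + D}{2 Z} = \frac{-4 + D}{Z}$)
$j{\left(n{\left(-4 \right)},z{\left(8,2 \right)} \right)} - 4442 = \frac{-4 - \frac{\sqrt{2 - 4}}{7}}{8 \left(1 + 2\right)} - 4442 = \frac{-4 - \frac{\sqrt{-2}}{7}}{8 \cdot 3} - 4442 = \frac{-4 - \frac{i \sqrt{2}}{7}}{24} - 4442 = \left(- \frac{1}{6} - \frac{i \sqrt{2}}{168}\right) - 4442 = - \frac{26653}{6} - \frac{i \sqrt{2}}{168}$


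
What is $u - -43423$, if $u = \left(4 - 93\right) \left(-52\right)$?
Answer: $48051$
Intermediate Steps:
$u = 4628$ ($u = \left(-89\right) \left(-52\right) = 4628$)
$u - -43423 = 4628 - -43423 = 4628 + 43423 = 48051$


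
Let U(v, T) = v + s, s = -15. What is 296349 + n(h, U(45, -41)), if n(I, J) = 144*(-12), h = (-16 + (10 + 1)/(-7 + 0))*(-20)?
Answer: 294621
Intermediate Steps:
U(v, T) = -15 + v (U(v, T) = v - 15 = -15 + v)
h = 2460/7 (h = (-16 + 11/(-7))*(-20) = (-16 + 11*(-⅐))*(-20) = (-16 - 11/7)*(-20) = -123/7*(-20) = 2460/7 ≈ 351.43)
n(I, J) = -1728
296349 + n(h, U(45, -41)) = 296349 - 1728 = 294621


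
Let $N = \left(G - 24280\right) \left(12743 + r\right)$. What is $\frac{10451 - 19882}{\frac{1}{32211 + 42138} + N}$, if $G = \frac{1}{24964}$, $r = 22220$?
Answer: $\frac{17504392799916}{1575602558640345989} \approx 1.111 \cdot 10^{-5}$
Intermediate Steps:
$G = \frac{1}{24964} \approx 4.0058 \cdot 10^{-5}$
$N = - \frac{21191980505997}{24964}$ ($N = \left(\frac{1}{24964} - 24280\right) \left(12743 + 22220\right) = \left(- \frac{606125919}{24964}\right) 34963 = - \frac{21191980505997}{24964} \approx -8.489 \cdot 10^{8}$)
$\frac{10451 - 19882}{\frac{1}{32211 + 42138} + N} = \frac{10451 - 19882}{\frac{1}{32211 + 42138} - \frac{21191980505997}{24964}} = - \frac{9431}{\frac{1}{74349} - \frac{21191980505997}{24964}} = - \frac{9431}{- \frac{1575602558640345989}{1856048436}} = \left(-9431\right) \left(- \frac{1856048436}{1575602558640345989}\right) = \frac{17504392799916}{1575602558640345989}$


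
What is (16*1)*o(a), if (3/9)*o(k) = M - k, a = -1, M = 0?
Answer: 48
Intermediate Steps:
o(k) = -3*k (o(k) = 3*(0 - k) = 3*(-k) = -3*k)
(16*1)*o(a) = (16*1)*(-3*(-1)) = 16*3 = 48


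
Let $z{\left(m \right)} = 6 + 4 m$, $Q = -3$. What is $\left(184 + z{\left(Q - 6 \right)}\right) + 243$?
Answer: $397$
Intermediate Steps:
$\left(184 + z{\left(Q - 6 \right)}\right) + 243 = \left(184 + \left(6 + 4 \left(-3 - 6\right)\right)\right) + 243 = \left(184 + \left(6 + 4 \left(-9\right)\right)\right) + 243 = \left(184 + \left(6 - 36\right)\right) + 243 = \left(184 - 30\right) + 243 = 154 + 243 = 397$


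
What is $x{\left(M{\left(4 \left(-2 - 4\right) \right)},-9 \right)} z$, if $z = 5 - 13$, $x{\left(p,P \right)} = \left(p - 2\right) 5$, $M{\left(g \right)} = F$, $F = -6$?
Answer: $320$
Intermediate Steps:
$M{\left(g \right)} = -6$
$x{\left(p,P \right)} = -10 + 5 p$ ($x{\left(p,P \right)} = \left(-2 + p\right) 5 = -10 + 5 p$)
$z = -8$ ($z = 5 - 13 = -8$)
$x{\left(M{\left(4 \left(-2 - 4\right) \right)},-9 \right)} z = \left(-10 + 5 \left(-6\right)\right) \left(-8\right) = \left(-10 - 30\right) \left(-8\right) = \left(-40\right) \left(-8\right) = 320$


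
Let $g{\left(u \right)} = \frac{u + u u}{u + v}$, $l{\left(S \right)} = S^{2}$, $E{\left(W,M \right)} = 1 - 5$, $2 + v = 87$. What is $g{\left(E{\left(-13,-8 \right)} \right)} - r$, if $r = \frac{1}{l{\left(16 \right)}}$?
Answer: $\frac{997}{6912} \approx 0.14424$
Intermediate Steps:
$v = 85$ ($v = -2 + 87 = 85$)
$E{\left(W,M \right)} = -4$
$r = \frac{1}{256}$ ($r = \frac{1}{16^{2}} = \frac{1}{256} \approx 0.0039063$)
$g{\left(u \right)} = \frac{u + u^{2}}{85 + u}$ ($g{\left(u \right)} = \frac{u + u u}{u + 85} = \frac{u + u^{2}}{85 + u}$)
$g{\left(E{\left(-13,-8 \right)} \right)} - r = - \frac{4 \left(1 - 4\right)}{85 - 4} - \frac{1}{256} = \left(-4\right) \frac{1}{81} \left(-3\right) - \frac{1}{256} = \frac{4}{27} - \frac{1}{256} = \frac{997}{6912}$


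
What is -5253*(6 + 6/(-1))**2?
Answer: 0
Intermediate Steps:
-5253*(6 + 6/(-1))**2 = -5253*(6 + 6*(-1))**2 = -5253*(6 - 6)**2 = -5253*0**2 = -5253*0 = 0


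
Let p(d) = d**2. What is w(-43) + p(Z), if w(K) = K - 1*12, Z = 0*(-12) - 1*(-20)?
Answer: 345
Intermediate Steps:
Z = 20 (Z = 0 + 20 = 20)
w(K) = -12 + K (w(K) = K - 12 = -12 + K)
w(-43) + p(Z) = (-12 - 43) + 20**2 = -55 + 400 = 345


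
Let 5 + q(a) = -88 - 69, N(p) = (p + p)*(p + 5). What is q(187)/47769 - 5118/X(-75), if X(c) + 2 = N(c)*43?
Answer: -52937403/3594601327 ≈ -0.014727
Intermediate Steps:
N(p) = 2*p*(5 + p) (N(p) = (2*p)*(5 + p) = 2*p*(5 + p))
X(c) = -2 + 86*c*(5 + c) (X(c) = -2 + (2*c*(5 + c))*43 = -2 + 86*c*(5 + c))
q(a) = -162 (q(a) = -5 + (-88 - 69) = -5 - 157 = -162)
q(187)/47769 - 5118/X(-75) = -162/47769 - 5118/(-2 + 86*(-75)*(5 - 75)) = -162*1/47769 - 5118/(-2 + 86*(-75)*(-70)) = -54/15923 - 5118/(-2 + 451500) = -54/15923 - 5118/451498 = -54/15923 - 5118*1/451498 = -54/15923 - 2559/225749 = -52937403/3594601327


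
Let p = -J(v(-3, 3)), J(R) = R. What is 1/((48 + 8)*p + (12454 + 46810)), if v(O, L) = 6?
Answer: 1/58928 ≈ 1.6970e-5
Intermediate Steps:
p = -6 (p = -1*6 = -6)
1/((48 + 8)*p + (12454 + 46810)) = 1/((48 + 8)*(-6) + (12454 + 46810)) = 1/(56*(-6) + 59264) = 1/(-336 + 59264) = 1/58928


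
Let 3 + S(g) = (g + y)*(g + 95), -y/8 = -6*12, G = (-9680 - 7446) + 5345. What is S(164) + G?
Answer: 179876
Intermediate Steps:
G = -11781 (G = -17126 + 5345 = -11781)
y = 576 (y = -(-48)*12 = -8*(-72) = 576)
S(g) = -3 + (95 + g)*(576 + g) (S(g) = -3 + (g + 576)*(g + 95) = -3 + (576 + g)*(95 + g) = -3 + (95 + g)*(576 + g))
S(164) + G = (54717 + 164² + 671*164) - 11781 = (54717 + 26896 + 110044) - 11781 = 191657 - 11781 = 179876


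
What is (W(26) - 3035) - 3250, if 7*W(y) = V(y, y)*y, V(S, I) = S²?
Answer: -26419/7 ≈ -3774.1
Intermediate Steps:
W(y) = y³/7 (W(y) = (y²*y)/7 = y³/7)
(W(26) - 3035) - 3250 = ((⅐)*26³ - 3035) - 3250 = ((⅐)*17576 - 3035) - 3250 = (17576/7 - 3035) - 3250 = -3669/7 - 3250 = -26419/7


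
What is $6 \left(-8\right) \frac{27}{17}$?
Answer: $- \frac{1296}{17} \approx -76.235$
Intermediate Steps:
$6 \left(-8\right) \frac{27}{17} = - 48 \cdot 27 \cdot \frac{1}{17} = \left(-48\right) \frac{27}{17} = - \frac{1296}{17}$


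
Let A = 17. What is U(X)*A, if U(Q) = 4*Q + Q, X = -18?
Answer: -1530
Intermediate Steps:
U(Q) = 5*Q
U(X)*A = (5*(-18))*17 = -90*17 = -1530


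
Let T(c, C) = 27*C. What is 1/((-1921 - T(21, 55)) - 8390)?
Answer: -1/11796 ≈ -8.4774e-5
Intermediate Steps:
1/((-1921 - T(21, 55)) - 8390) = 1/((-1921 - 27*55) - 8390) = 1/((-1921 - 1*1485) - 8390) = 1/((-1921 - 1485) - 8390) = 1/(-3406 - 8390) = 1/(-11796) = -1/11796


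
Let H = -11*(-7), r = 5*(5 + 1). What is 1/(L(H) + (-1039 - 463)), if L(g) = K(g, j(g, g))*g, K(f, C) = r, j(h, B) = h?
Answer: 1/808 ≈ 0.0012376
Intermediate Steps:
r = 30 (r = 5*6 = 30)
H = 77
K(f, C) = 30
L(g) = 30*g
1/(L(H) + (-1039 - 463)) = 1/(30*77 + (-1039 - 463)) = 1/(2310 - 1502) = 1/808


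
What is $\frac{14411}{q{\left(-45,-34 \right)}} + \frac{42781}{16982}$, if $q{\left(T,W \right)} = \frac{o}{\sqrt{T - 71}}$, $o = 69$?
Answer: $\frac{42781}{16982} + \frac{28822 i \sqrt{29}}{69} \approx 2.5192 + 2249.4 i$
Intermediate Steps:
$q{\left(T,W \right)} = \frac{69}{\sqrt{-71 + T}}$ ($q{\left(T,W \right)} = \frac{69}{\sqrt{T - 71}} = \frac{69}{\sqrt{-71 + T}}$)
$\frac{14411}{q{\left(-45,-34 \right)}} + \frac{42781}{16982} = \frac{14411}{69 \frac{1}{\sqrt{-71 - 45}}} + \frac{42781}{16982} = \frac{14411}{69 \frac{1}{\sqrt{-116}}} + 42781 \cdot \frac{1}{16982} = \frac{14411}{69 \left(- \frac{i \sqrt{29}}{58}\right)} + \frac{42781}{16982} = \frac{14411}{\left(- \frac{69}{58}\right) i \sqrt{29}} + \frac{42781}{16982} = 14411 \frac{2 i \sqrt{29}}{69} + \frac{42781}{16982} = \frac{28822 i \sqrt{29}}{69} + \frac{42781}{16982} = \frac{42781}{16982} + \frac{28822 i \sqrt{29}}{69}$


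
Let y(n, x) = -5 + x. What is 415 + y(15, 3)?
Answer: 413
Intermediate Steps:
415 + y(15, 3) = 415 + (-5 + 3) = 415 - 2 = 413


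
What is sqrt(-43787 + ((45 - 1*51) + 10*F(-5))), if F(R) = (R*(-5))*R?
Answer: I*sqrt(45043) ≈ 212.23*I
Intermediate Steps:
F(R) = -5*R**2 (F(R) = (-5*R)*R = -5*R**2)
sqrt(-43787 + ((45 - 1*51) + 10*F(-5))) = sqrt(-43787 + ((45 - 1*51) + 10*(-5*(-5)**2))) = sqrt(-43787 + ((45 - 51) + 10*(-5*25))) = sqrt(-43787 + (-6 + 10*(-125))) = sqrt(-43787 + (-6 - 1250)) = sqrt(-43787 - 1256) = sqrt(-45043) = I*sqrt(45043)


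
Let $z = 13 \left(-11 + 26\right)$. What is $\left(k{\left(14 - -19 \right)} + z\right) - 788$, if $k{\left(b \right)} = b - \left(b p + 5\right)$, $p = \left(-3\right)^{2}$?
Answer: $-862$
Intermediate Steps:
$p = 9$
$k{\left(b \right)} = -5 - 8 b$ ($k{\left(b \right)} = b - \left(b 9 + 5\right) = b - \left(9 b + 5\right) = b - \left(5 + 9 b\right) = -5 - 8 b$)
$z = 195$ ($z = 13 \cdot 15 = 195$)
$\left(k{\left(14 - -19 \right)} + z\right) - 788 = \left(\left(-5 - 8 \left(14 - -19\right)\right) + 195\right) - 788 = \left(\left(-5 - 8 \left(14 + 19\right)\right) + 195\right) - 788 = \left(\left(-5 - 264\right) + 195\right) - 788 = \left(-269 + 195\right) - 788 = -74 - 788 = -862$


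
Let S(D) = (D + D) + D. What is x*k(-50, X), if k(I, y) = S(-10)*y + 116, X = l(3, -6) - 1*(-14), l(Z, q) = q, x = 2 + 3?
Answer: -620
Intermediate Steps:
x = 5
X = 8 (X = -6 - 1*(-14) = -6 + 14 = 8)
S(D) = 3*D (S(D) = 2*D + D = 3*D)
k(I, y) = 116 - 30*y (k(I, y) = (3*(-10))*y + 116 = -30*y + 116 = 116 - 30*y)
x*k(-50, X) = 5*(116 - 30*8) = 5*(116 - 240) = 5*(-124) = -620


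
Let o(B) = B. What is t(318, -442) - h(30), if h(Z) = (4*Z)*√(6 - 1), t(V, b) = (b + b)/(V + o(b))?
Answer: 221/31 - 120*√5 ≈ -261.20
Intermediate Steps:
t(V, b) = 2*b/(V + b) (t(V, b) = (b + b)/(V + b) = (2*b)/(V + b) = 2*b/(V + b))
h(Z) = 4*Z*√5 (h(Z) = (4*Z)*√5 = 4*Z*√5)
t(318, -442) - h(30) = 2*(-442)/(318 - 442) - 4*30*√5 = 2*(-442)/(-124) - 120*√5 = 2*(-442)*(-1/124) - 120*√5 = 221/31 - 120*√5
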